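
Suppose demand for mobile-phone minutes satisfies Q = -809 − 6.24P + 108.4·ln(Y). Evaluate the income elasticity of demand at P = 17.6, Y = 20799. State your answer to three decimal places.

0.682

At P = 17.6, Y = 20799: Q = 158.960.
Holding P constant, ∂Q/∂Y = 108.4/Y = 0.00521179.
η_Y = (∂Q/∂Y)·(Y/Q) = 0.00521179 × (20799/158.960) = 0.682.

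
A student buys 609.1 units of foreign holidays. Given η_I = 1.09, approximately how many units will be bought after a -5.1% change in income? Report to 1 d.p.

%ΔQ ≈ η × %ΔI = 1.09 × (-5.1%) = -5.559%.
New Q ≈ 609.1 × (1 − 0.05559) = 575.2.

575.2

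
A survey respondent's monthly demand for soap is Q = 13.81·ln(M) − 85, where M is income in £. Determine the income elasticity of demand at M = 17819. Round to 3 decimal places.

0.275

At M = 17819: Q = 50.173.
dQ/dM = 13.81/M = 0.000775015 at this income.
η = (dQ/dM)·(M/Q) = 0.000775015 × (17819/50.173) = 0.275.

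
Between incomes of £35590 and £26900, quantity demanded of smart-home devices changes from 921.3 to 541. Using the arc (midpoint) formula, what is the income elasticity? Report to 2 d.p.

ΔQ = 541 − 921.3 = -380.3; midpoint Q̄ = (921.3 + 541)/2 = 731.15.
ΔI = 26900 − 35590 = -8690; midpoint Ī = (35590 + 26900)/2 = 31245.
η = (ΔQ/Q̄) ÷ (ΔI/Ī) = (-380.3/731.15) ÷ (-8690/31245) = 1.87.

1.87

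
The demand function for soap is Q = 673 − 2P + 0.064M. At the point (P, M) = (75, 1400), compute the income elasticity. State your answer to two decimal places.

At P = 75, M = 1400: Q = 612.600.
Holding P constant, ∂Q/∂M = 0.064.
η_M = (∂Q/∂M)·(M/Q) = 0.064 × (1400/612.600) = 0.15.

0.15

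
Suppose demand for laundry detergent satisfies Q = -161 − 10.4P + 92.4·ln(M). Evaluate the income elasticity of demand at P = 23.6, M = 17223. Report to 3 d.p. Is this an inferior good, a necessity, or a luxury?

0.187 (necessity)

At P = 23.6, M = 17223: Q = 494.830.
Holding P constant, ∂Q/∂M = 92.4/M = 0.00536492.
η_M = (∂Q/∂M)·(M/Q) = 0.00536492 × (17223/494.830) = 0.187.
Since 0 < η < 1, this is a necessity.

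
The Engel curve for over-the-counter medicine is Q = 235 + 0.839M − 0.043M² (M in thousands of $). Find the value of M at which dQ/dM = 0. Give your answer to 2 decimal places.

9.76

dQ/dM = 0.839 − 0.086M.
The good is inferior where dQ/dM < 0. Setting dQ/dM = 0 gives M = 0.839 / 0.086 = 9.76.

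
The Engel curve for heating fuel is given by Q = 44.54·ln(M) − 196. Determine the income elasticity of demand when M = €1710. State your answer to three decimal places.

0.329

At M = 1710: Q = 135.567.
dQ/dM = 44.54/M = 0.0260468 at this income.
η = (dQ/dM)·(M/Q) = 0.0260468 × (1710/135.567) = 0.329.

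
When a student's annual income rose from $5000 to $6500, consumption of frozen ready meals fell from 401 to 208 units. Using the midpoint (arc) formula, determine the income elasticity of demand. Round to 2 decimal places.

ΔQ = 208 − 401 = -193; midpoint Q̄ = (401 + 208)/2 = 304.5.
ΔI = 6500 − 5000 = 1500; midpoint Ī = (5000 + 6500)/2 = 5750.
η = (ΔQ/Q̄) ÷ (ΔI/Ī) = (-193/304.5) ÷ (1500/5750) = -2.43.

-2.43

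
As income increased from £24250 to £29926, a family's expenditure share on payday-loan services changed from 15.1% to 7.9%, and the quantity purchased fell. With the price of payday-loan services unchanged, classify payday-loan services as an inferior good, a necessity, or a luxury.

Quantity demanded falls as income rises, so η < 0.

inferior good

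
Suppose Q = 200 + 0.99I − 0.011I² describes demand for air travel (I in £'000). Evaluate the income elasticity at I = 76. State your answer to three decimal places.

-0.245

At I = 76: Q = 211.7040.
dQ/dI = 0.99 − 0.022I = -0.68200.
η = (dQ/dI)·(I/Q) = -0.68200 × (76/211.7040) = -0.245.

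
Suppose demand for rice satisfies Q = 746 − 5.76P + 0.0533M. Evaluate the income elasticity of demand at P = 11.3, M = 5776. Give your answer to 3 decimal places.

0.311

At P = 11.3, M = 5776: Q = 988.773.
Holding P constant, ∂Q/∂M = 0.0533.
η_M = (∂Q/∂M)·(M/Q) = 0.0533 × (5776/988.773) = 0.311.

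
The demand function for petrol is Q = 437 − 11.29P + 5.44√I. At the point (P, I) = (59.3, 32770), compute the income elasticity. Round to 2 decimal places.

0.65

At P = 59.3, I = 32770: Q = 752.278.
Holding P constant, ∂Q/∂I = 5.44/(2√I) = 0.0150256.
η_I = (∂Q/∂I)·(I/Q) = 0.0150256 × (32770/752.278) = 0.65.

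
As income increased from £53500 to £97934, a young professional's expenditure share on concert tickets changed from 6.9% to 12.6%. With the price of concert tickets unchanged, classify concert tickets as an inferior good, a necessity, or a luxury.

luxury

The budget share rises as income rises, so η > 1.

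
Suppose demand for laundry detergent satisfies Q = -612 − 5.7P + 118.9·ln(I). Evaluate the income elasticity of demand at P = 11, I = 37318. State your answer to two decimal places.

0.21

At P = 11, I = 37318: Q = 576.988.
Holding P constant, ∂Q/∂I = 118.9/I = 0.00318613.
η_I = (∂Q/∂I)·(I/Q) = 0.00318613 × (37318/576.988) = 0.21.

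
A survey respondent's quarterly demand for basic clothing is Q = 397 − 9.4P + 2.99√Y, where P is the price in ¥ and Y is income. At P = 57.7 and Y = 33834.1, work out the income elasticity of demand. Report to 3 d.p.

At P = 57.7, Y = 33834.1: Q = 404.602.
Holding P constant, ∂Q/∂Y = 2.99/(2√Y) = 0.00812763.
η_Y = (∂Q/∂Y)·(Y/Q) = 0.00812763 × (33834.1/404.602) = 0.680.

0.680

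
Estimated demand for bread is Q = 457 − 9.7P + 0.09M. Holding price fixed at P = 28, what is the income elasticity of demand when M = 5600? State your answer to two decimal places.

0.73

At P = 28, M = 5600: Q = 689.400.
Holding P constant, ∂Q/∂M = 0.09.
η_M = (∂Q/∂M)·(M/Q) = 0.09 × (5600/689.400) = 0.73.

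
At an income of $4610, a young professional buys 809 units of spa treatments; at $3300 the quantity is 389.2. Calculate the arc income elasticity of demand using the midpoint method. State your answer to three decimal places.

2.116

ΔQ = 389.2 − 809 = -419.8; midpoint Q̄ = (809 + 389.2)/2 = 599.1.
ΔI = 3300 − 4610 = -1310; midpoint Ī = (4610 + 3300)/2 = 3955.
η = (ΔQ/Q̄) ÷ (ΔI/Ī) = (-419.8/599.1) ÷ (-1310/3955) = 2.116.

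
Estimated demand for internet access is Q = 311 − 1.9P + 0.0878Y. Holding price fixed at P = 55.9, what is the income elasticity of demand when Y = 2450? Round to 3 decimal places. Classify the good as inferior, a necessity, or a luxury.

At P = 55.9, Y = 2450: Q = 419.900.
Holding P constant, ∂Q/∂Y = 0.0878.
η_Y = (∂Q/∂Y)·(Y/Q) = 0.0878 × (2450/419.900) = 0.512.
Since 0 < η < 1, this is a necessity.

0.512 (necessity)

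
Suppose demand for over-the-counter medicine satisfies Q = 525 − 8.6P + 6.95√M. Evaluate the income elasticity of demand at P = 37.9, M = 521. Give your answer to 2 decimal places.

At P = 37.9, M = 521: Q = 357.697.
Holding P constant, ∂Q/∂M = 6.95/(2√M) = 0.152243.
η_M = (∂Q/∂M)·(M/Q) = 0.152243 × (521/357.697) = 0.22.

0.22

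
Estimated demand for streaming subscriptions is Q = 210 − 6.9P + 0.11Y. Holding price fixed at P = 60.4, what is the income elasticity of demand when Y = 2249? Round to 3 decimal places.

At P = 60.4, Y = 2249: Q = 40.630.
Holding P constant, ∂Q/∂Y = 0.11.
η_Y = (∂Q/∂Y)·(Y/Q) = 0.11 × (2249/40.630) = 6.089.

6.089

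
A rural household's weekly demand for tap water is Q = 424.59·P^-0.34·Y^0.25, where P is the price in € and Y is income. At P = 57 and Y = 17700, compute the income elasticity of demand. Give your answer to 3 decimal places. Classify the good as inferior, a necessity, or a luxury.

For a multiplicative demand Q = A·P^α·Y^β, the income elasticity is β everywhere.
Here β = 0.25, so η = 0.250.
Since 0 < η < 1, this is a necessity.

0.250 (necessity)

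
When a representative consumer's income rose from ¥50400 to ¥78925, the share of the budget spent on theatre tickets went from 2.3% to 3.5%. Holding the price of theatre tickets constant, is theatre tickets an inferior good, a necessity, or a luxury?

luxury

The budget share rises as income rises, so η > 1.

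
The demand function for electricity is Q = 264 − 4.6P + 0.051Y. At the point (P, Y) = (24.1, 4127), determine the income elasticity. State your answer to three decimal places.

At P = 24.1, Y = 4127: Q = 363.617.
Holding P constant, ∂Q/∂Y = 0.051.
η_Y = (∂Q/∂Y)·(Y/Q) = 0.051 × (4127/363.617) = 0.579.

0.579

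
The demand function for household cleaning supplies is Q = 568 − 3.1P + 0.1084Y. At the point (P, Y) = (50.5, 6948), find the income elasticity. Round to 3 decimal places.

At P = 50.5, Y = 6948: Q = 1164.613.
Holding P constant, ∂Q/∂Y = 0.1084.
η_Y = (∂Q/∂Y)·(Y/Q) = 0.1084 × (6948/1164.613) = 0.647.

0.647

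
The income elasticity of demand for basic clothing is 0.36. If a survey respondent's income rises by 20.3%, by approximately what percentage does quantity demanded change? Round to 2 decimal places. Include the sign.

%ΔQ ≈ η × %ΔI = 0.36 × 20.3% = 7.31%.

7.31%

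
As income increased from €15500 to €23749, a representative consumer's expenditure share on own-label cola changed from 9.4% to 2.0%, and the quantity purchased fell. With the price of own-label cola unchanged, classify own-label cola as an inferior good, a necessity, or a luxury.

Quantity demanded falls as income rises, so η < 0.

inferior good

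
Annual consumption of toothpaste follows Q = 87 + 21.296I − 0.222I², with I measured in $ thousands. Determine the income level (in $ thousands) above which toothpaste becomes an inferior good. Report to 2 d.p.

dQ/dI = 21.296 − 0.444I.
The good is inferior where dQ/dI < 0. Setting dQ/dI = 0 gives I = 21.296 / 0.444 = 47.96.

47.96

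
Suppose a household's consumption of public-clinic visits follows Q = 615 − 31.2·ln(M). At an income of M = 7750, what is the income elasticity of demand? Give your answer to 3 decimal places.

At M = 7750: Q = 335.590.
dQ/dM = -31.2/M = -0.00402581 at this income.
η = (dQ/dM)·(M/Q) = -0.00402581 × (7750/335.590) = -0.093.

-0.093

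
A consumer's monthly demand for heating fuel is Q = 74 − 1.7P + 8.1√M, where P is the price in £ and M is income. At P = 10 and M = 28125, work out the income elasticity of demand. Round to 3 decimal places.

At P = 10, M = 28125: Q = 1415.411.
Holding P constant, ∂Q/∂M = 8.1/(2√M) = 0.0241495.
η_M = (∂Q/∂M)·(M/Q) = 0.0241495 × (28125/1415.411) = 0.480.

0.480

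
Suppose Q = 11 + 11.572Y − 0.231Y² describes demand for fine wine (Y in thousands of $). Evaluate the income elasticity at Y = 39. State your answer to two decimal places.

-2.27

At Y = 39: Q = 110.9570.
dQ/dY = 11.572 − 0.462Y = -6.44600.
η = (dQ/dY)·(Y/Q) = -6.44600 × (39/110.9570) = -2.27.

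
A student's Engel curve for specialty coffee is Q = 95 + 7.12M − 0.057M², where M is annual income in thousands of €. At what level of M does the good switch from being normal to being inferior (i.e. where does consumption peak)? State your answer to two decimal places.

62.46

dQ/dM = 7.12 − 0.114M.
The good is inferior where dQ/dM < 0. Setting dQ/dM = 0 gives M = 7.12 / 0.114 = 62.46.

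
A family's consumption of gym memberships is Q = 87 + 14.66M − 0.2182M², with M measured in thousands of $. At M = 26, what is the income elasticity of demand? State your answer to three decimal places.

At M = 26: Q = 320.6568.
dQ/dM = 14.66 − 0.4364M = 3.31360.
η = (dQ/dM)·(M/Q) = 3.31360 × (26/320.6568) = 0.269.

0.269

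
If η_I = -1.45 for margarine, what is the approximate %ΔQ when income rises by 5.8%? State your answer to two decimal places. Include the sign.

%ΔQ ≈ η × %ΔI = -1.45 × 5.8% = -8.41%.

-8.41%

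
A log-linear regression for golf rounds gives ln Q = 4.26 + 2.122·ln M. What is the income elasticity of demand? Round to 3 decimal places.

In a log-linear demand, the coefficient on ln M is the income elasticity.
So η = 2.122.

2.122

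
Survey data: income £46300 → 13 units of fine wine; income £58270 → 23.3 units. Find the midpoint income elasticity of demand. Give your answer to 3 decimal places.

ΔQ = 23.3 − 13 = 10.3; midpoint Q̄ = (13 + 23.3)/2 = 18.15.
ΔI = 58270 − 46300 = 11970; midpoint Ī = (46300 + 58270)/2 = 52285.
η = (ΔQ/Q̄) ÷ (ΔI/Ī) = (10.3/18.15) ÷ (11970/52285) = 2.479.

2.479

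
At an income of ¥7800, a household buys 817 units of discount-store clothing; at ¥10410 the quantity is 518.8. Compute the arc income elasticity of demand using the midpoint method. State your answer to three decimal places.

-1.558

ΔQ = 518.8 − 817 = -298.2; midpoint Q̄ = (817 + 518.8)/2 = 667.9.
ΔI = 10410 − 7800 = 2610; midpoint Ī = (7800 + 10410)/2 = 9105.
η = (ΔQ/Q̄) ÷ (ΔI/Ī) = (-298.2/667.9) ÷ (2610/9105) = -1.558.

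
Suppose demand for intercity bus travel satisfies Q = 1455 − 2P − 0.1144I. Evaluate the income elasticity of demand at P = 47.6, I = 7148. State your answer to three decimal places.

At P = 47.6, I = 7148: Q = 542.069.
Holding P constant, ∂Q/∂I = −0.1144.
η_I = (∂Q/∂I)·(I/Q) = -0.1144 × (7148/542.069) = -1.509.

-1.509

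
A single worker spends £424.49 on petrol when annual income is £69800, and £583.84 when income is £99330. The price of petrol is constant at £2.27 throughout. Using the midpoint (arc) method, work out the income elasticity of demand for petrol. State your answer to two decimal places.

With a constant price, Q₁ = 424.49/2.27 = 187.000 and Q₂ = 583.84/2.27 = 257.198 (equivalently, work directly with expenditure since P cancels).
Midpoint %ΔQ = (583.84 − 424.49)/504.17 = 0.31607; midpoint %ΔI = (99330 − 69800)/84565 = 0.34920.
η = 0.31607 / 0.34920 = 0.91.

0.91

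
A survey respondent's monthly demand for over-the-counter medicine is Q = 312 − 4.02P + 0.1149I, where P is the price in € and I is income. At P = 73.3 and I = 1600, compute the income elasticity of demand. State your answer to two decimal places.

0.91

At P = 73.3, I = 1600: Q = 201.174.
Holding P constant, ∂Q/∂I = 0.1149.
η_I = (∂Q/∂I)·(I/Q) = 0.1149 × (1600/201.174) = 0.91.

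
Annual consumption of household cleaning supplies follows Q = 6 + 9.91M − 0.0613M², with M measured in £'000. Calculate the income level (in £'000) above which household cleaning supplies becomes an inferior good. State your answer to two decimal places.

dQ/dM = 9.91 − 0.1226M.
The good is inferior where dQ/dM < 0. Setting dQ/dM = 0 gives M = 9.91 / 0.1226 = 80.83.

80.83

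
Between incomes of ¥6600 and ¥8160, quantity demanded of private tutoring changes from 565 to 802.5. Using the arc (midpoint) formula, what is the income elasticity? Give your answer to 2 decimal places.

1.64

ΔQ = 802.5 − 565 = 237.5; midpoint Q̄ = (565 + 802.5)/2 = 683.75.
ΔI = 8160 − 6600 = 1560; midpoint Ī = (6600 + 8160)/2 = 7380.
η = (ΔQ/Q̄) ÷ (ΔI/Ī) = (237.5/683.75) ÷ (1560/7380) = 1.64.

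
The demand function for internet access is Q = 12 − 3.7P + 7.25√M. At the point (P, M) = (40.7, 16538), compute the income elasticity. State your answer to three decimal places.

0.587

At P = 40.7, M = 16538: Q = 793.761.
Holding P constant, ∂Q/∂M = 7.25/(2√M) = 0.0281881.
η_M = (∂Q/∂M)·(M/Q) = 0.0281881 × (16538/793.761) = 0.587.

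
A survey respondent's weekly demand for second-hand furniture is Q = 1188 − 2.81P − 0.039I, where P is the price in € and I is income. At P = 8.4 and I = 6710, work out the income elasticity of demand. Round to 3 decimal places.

At P = 8.4, I = 6710: Q = 902.706.
Holding P constant, ∂Q/∂I = −0.039.
η_I = (∂Q/∂I)·(I/Q) = -0.039 × (6710/902.706) = -0.290.

-0.290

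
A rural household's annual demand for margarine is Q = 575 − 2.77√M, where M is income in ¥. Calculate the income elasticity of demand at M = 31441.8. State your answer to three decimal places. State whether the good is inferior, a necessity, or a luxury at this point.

At M = 31441.8: Q = 83.828.
dQ/dM = -2.77/(2√M) = -0.00781081 at this income.
η = (dQ/dM)·(M/Q) = -0.00781081 × (31441.8/83.828) = -2.930.
Since η < 0, the good is an inferior good.

-2.930 (inferior good)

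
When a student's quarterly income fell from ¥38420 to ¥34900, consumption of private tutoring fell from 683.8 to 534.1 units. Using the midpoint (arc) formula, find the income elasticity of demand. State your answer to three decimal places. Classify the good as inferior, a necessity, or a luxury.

ΔQ = 534.1 − 683.8 = -149.7; midpoint Q̄ = (683.8 + 534.1)/2 = 608.95.
ΔI = 34900 − 38420 = -3520; midpoint Ī = (38420 + 34900)/2 = 36660.
η = (ΔQ/Q̄) ÷ (ΔI/Ī) = (-149.7/608.95) ÷ (-3520/36660) = 2.560.
η > 1 ⇒ luxury.

2.560 (luxury)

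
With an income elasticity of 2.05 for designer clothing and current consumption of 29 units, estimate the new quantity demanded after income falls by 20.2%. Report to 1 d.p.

%ΔQ ≈ η × %ΔI = 2.05 × (-20.2%) = -41.41%.
New Q ≈ 29 × (1 − 0.4141) = 17.0.

17.0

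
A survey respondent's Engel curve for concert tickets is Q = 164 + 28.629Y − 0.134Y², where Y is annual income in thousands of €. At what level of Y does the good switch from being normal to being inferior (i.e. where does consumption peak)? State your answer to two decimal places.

106.82

dQ/dY = 28.629 − 0.268Y.
The good is inferior where dQ/dY < 0. Setting dQ/dY = 0 gives Y = 28.629 / 0.268 = 106.82.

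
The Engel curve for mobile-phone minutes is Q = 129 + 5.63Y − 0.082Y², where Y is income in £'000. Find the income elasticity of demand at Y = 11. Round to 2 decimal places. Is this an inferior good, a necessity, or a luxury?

At Y = 11: Q = 181.0080.
dQ/dY = 5.63 − 0.164Y = 3.82600.
η = (dQ/dY)·(Y/Q) = 3.82600 × (11/181.0080) = 0.23.
0 < η < 1 ⇒ necessity.

0.23 (necessity)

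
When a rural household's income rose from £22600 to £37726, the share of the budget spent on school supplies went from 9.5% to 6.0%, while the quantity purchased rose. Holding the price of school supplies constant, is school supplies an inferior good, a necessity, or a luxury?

necessity

Quantity rises but the budget share falls as income rises, so 0 < η < 1.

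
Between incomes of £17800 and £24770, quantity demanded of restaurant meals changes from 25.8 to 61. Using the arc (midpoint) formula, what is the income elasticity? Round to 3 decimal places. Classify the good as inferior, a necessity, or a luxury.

2.477 (luxury)

ΔQ = 61 − 25.8 = 35.2; midpoint Q̄ = (25.8 + 61)/2 = 43.4.
ΔI = 24770 − 17800 = 6970; midpoint Ī = (17800 + 24770)/2 = 21285.
η = (ΔQ/Q̄) ÷ (ΔI/Ī) = (35.2/43.4) ÷ (6970/21285) = 2.477.
η > 1 ⇒ luxury.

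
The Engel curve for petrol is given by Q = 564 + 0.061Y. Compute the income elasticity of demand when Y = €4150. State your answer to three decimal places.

At Y = 4150: Q = 817.150.
dQ/dY = 0.061.
η = (dQ/dY)·(Y/Q) = 0.061 × (4150/817.150) = 0.310.

0.310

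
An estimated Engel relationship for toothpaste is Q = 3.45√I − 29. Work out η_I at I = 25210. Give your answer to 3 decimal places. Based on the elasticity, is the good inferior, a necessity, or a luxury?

At I = 25210: Q = 518.779.
dQ/dI = 3.45/(2√I) = 0.0108643 at this income.
η = (dQ/dI)·(I/Q) = 0.0108643 × (25210/518.779) = 0.528.
Since 0 < η < 1, the good is a necessity.

0.528 (necessity)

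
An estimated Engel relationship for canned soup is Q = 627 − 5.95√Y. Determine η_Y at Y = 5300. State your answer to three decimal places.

-1.117

At Y = 5300: Q = 193.833.
dQ/dY = -5.95/(2√Y) = -0.0408648 at this income.
η = (dQ/dY)·(Y/Q) = -0.0408648 × (5300/193.833) = -1.117.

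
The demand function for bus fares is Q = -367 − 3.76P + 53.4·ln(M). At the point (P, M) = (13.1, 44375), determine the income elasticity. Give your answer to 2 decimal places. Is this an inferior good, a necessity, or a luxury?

0.34 (necessity)

At P = 13.1, M = 44375: Q = 155.147.
Holding P constant, ∂Q/∂M = 53.4/M = 0.00120338.
η_M = (∂Q/∂M)·(M/Q) = 0.00120338 × (44375/155.147) = 0.34.
Since 0 < η < 1, this is a necessity.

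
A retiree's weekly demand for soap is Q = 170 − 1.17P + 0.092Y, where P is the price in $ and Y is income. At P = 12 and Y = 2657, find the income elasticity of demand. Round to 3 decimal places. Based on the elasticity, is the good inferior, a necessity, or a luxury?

At P = 12, Y = 2657: Q = 400.404.
Holding P constant, ∂Q/∂Y = 0.092.
η_Y = (∂Q/∂Y)·(Y/Q) = 0.092 × (2657/400.404) = 0.610.
Since 0 < η < 1, this is a necessity.

0.610 (necessity)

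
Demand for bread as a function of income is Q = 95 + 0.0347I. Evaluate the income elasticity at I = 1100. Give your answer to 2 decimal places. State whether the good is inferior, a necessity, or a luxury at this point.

0.29 (necessity)

At I = 1100: Q = 133.170.
dQ/dI = 0.0347.
η = (dQ/dI)·(I/Q) = 0.0347 × (1100/133.170) = 0.29.
Since 0 < η < 1, the good is a necessity.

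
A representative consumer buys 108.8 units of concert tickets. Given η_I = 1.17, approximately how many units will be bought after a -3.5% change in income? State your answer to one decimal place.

104.3

%ΔQ ≈ η × %ΔI = 1.17 × (-3.5%) = -4.095%.
New Q ≈ 108.8 × (1 − 0.04095) = 104.3.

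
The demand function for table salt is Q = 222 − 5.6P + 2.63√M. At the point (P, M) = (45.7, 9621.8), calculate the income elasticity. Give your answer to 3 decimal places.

At P = 45.7, M = 9621.8: Q = 224.059.
Holding P constant, ∂Q/∂M = 2.63/(2√M) = 0.0134059.
η_M = (∂Q/∂M)·(M/Q) = 0.0134059 × (9621.8/224.059) = 0.576.

0.576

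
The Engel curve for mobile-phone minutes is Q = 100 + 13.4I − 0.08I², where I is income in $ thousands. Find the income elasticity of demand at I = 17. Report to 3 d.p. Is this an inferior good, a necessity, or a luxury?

At I = 17: Q = 304.6800.
dQ/dI = 13.4 − 0.16I = 10.68000.
η = (dQ/dI)·(I/Q) = 10.68000 × (17/304.6800) = 0.596.
0 < η < 1 ⇒ necessity.

0.596 (necessity)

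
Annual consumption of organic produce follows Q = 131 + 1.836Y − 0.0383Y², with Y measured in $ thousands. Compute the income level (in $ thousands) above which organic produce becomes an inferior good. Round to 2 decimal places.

dQ/dY = 1.836 − 0.0766Y.
The good is inferior where dQ/dY < 0. Setting dQ/dY = 0 gives Y = 1.836 / 0.0766 = 23.97.

23.97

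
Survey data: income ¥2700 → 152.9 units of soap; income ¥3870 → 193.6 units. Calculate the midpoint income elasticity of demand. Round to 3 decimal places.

ΔQ = 193.6 − 152.9 = 40.7; midpoint Q̄ = (152.9 + 193.6)/2 = 173.25.
ΔI = 3870 − 2700 = 1170; midpoint Ī = (2700 + 3870)/2 = 3285.
η = (ΔQ/Q̄) ÷ (ΔI/Ī) = (40.7/173.25) ÷ (1170/3285) = 0.660.

0.660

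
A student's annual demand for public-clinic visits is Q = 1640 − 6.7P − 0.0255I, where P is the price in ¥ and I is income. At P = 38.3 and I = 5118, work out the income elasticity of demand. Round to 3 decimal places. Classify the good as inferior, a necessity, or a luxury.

-0.104 (inferior good)

At P = 38.3, I = 5118: Q = 1252.881.
Holding P constant, ∂Q/∂I = −0.0255.
η_I = (∂Q/∂I)·(I/Q) = -0.0255 × (5118/1252.881) = -0.104.
Since η < 0, this is an inferior good.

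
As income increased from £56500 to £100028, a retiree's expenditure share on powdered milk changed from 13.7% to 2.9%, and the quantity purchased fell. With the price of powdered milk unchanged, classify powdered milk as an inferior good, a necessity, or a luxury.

inferior good

Quantity demanded falls as income rises, so η < 0.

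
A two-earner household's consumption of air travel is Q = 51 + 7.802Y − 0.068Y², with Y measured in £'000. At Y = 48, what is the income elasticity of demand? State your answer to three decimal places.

At Y = 48: Q = 268.8240.
dQ/dY = 7.802 − 0.136Y = 1.27400.
η = (dQ/dY)·(Y/Q) = 1.27400 × (48/268.8240) = 0.227.

0.227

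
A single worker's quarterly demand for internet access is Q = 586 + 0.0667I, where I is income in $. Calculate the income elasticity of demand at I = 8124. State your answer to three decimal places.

0.480

At I = 8124: Q = 1127.871.
dQ/dI = 0.0667.
η = (dQ/dI)·(I/Q) = 0.0667 × (8124/1127.871) = 0.480.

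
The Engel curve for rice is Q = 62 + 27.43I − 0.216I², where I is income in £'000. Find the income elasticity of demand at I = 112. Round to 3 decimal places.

At I = 112: Q = 424.6560.
dQ/dI = 27.43 − 0.432I = -20.95400.
η = (dQ/dI)·(I/Q) = -20.95400 × (112/424.6560) = -5.526.

-5.526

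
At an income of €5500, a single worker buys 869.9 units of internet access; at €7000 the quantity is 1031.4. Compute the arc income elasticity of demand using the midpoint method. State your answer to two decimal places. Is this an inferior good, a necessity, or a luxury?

0.71 (necessity)

ΔQ = 1031.4 − 869.9 = 161.5; midpoint Q̄ = (869.9 + 1031.4)/2 = 950.65.
ΔI = 7000 − 5500 = 1500; midpoint Ī = (5500 + 7000)/2 = 6250.
η = (ΔQ/Q̄) ÷ (ΔI/Ī) = (161.5/950.65) ÷ (1500/6250) = 0.71.
0 < η < 1 ⇒ necessity.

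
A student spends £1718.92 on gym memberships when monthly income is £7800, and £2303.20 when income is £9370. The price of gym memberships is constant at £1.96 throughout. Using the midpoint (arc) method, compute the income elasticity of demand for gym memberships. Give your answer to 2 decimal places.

With a constant price, Q₁ = 1718.92/1.96 = 877.000 and Q₂ = 2303.20/1.96 = 1175.102 (equivalently, work directly with expenditure since P cancels).
Midpoint %ΔQ = (2303.20 − 1718.92)/2011.06 = 0.29053; midpoint %ΔI = (9370 − 7800)/8585 = 0.18288.
η = 0.29053 / 0.18288 = 1.59.

1.59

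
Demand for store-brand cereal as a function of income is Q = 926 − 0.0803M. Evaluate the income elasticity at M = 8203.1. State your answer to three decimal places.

At M = 8203.1: Q = 267.291.
dQ/dM = −0.0803.
η = (dQ/dM)·(M/Q) = -0.0803 × (8203.1/267.291) = -2.464.

-2.464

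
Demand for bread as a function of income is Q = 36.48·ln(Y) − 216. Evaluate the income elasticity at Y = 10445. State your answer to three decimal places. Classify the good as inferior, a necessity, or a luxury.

0.300 (necessity)

At Y = 10445: Q = 121.581.
dQ/dY = 36.48/Y = 0.00349258 at this income.
η = (dQ/dY)·(Y/Q) = 0.00349258 × (10445/121.581) = 0.300.
Since 0 < η < 1, the good is a necessity.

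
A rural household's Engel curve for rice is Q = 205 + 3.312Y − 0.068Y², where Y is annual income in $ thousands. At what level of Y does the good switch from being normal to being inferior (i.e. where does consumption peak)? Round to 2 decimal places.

dQ/dY = 3.312 − 0.136Y.
The good is inferior where dQ/dY < 0. Setting dQ/dY = 0 gives Y = 3.312 / 0.136 = 24.35.

24.35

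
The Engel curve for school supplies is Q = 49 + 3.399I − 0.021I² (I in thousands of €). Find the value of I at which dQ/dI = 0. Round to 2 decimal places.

dQ/dI = 3.399 − 0.042I.
The good is inferior where dQ/dI < 0. Setting dQ/dI = 0 gives I = 3.399 / 0.042 = 80.93.

80.93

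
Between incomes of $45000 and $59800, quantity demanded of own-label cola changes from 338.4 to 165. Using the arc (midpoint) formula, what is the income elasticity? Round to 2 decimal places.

ΔQ = 165 − 338.4 = -173.4; midpoint Q̄ = (338.4 + 165)/2 = 251.7.
ΔI = 59800 − 45000 = 14800; midpoint Ī = (45000 + 59800)/2 = 52400.
η = (ΔQ/Q̄) ÷ (ΔI/Ī) = (-173.4/251.7) ÷ (14800/52400) = -2.44.

-2.44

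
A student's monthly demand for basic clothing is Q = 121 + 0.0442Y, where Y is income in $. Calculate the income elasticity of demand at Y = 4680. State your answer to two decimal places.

0.63

At Y = 4680: Q = 327.856.
dQ/dY = 0.0442.
η = (dQ/dY)·(Y/Q) = 0.0442 × (4680/327.856) = 0.63.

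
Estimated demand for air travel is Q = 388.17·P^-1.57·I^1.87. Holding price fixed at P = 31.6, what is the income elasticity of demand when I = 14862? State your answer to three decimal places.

1.870

For a multiplicative demand Q = A·P^α·I^β, the income elasticity is β everywhere.
Here β = 1.87, so η = 1.870.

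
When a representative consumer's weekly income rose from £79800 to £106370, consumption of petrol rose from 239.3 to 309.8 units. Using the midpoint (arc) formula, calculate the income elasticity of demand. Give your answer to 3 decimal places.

0.900

ΔQ = 309.8 − 239.3 = 70.5; midpoint Q̄ = (239.3 + 309.8)/2 = 274.55.
ΔI = 106370 − 79800 = 26570; midpoint Ī = (79800 + 106370)/2 = 93085.
η = (ΔQ/Q̄) ÷ (ΔI/Ī) = (70.5/274.55) ÷ (26570/93085) = 0.900.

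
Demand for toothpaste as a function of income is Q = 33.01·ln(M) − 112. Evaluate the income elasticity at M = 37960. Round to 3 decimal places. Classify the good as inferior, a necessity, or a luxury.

At M = 37960: Q = 236.067.
dQ/dM = 33.01/M = 0.0008696 at this income.
η = (dQ/dM)·(M/Q) = 0.0008696 × (37960/236.067) = 0.140.
Since 0 < η < 1, the good is a necessity.

0.140 (necessity)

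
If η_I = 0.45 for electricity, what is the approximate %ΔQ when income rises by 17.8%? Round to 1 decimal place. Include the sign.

%ΔQ ≈ η × %ΔI = 0.45 × 17.8% = 8.0%.

8.0%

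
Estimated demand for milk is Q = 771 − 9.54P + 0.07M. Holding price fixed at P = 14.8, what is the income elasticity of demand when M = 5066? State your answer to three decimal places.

At P = 14.8, M = 5066: Q = 984.428.
Holding P constant, ∂Q/∂M = 0.07.
η_M = (∂Q/∂M)·(M/Q) = 0.07 × (5066/984.428) = 0.360.

0.360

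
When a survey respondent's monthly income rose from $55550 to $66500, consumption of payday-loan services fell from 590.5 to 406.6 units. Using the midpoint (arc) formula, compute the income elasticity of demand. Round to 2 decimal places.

ΔQ = 406.6 − 590.5 = -183.9; midpoint Q̄ = (590.5 + 406.6)/2 = 498.55.
ΔI = 66500 − 55550 = 10950; midpoint Ī = (55550 + 66500)/2 = 61025.
η = (ΔQ/Q̄) ÷ (ΔI/Ī) = (-183.9/498.55) ÷ (10950/61025) = -2.06.

-2.06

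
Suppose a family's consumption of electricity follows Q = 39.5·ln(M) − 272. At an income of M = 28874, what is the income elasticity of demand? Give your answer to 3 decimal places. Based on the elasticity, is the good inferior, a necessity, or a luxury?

0.295 (necessity)

At M = 28874: Q = 133.693.
dQ/dM = 39.5/M = 0.00136801 at this income.
η = (dQ/dM)·(M/Q) = 0.00136801 × (28874/133.693) = 0.295.
Since 0 < η < 1, the good is a necessity.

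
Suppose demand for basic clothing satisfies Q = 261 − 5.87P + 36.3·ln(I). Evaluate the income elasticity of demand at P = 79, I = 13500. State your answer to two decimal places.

At P = 79, I = 13500: Q = 142.499.
Holding P constant, ∂Q/∂I = 36.3/I = 0.00268889.
η_I = (∂Q/∂I)·(I/Q) = 0.00268889 × (13500/142.499) = 0.25.

0.25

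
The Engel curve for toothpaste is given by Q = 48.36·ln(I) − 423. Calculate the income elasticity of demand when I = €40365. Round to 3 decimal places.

At I = 40365: Q = 89.893.
dQ/dI = 48.36/I = 0.00119807 at this income.
η = (dQ/dI)·(I/Q) = 0.00119807 × (40365/89.893) = 0.538.

0.538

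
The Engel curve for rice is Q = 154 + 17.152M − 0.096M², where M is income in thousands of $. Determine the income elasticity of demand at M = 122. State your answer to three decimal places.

-0.936

At M = 122: Q = 817.6800.
dQ/dM = 17.152 − 0.192M = -6.27200.
η = (dQ/dM)·(M/Q) = -6.27200 × (122/817.6800) = -0.936.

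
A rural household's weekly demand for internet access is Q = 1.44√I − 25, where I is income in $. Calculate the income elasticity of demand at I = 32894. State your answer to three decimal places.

At I = 32894: Q = 236.169.
dQ/dI = 1.44/(2√I) = 0.00396985 at this income.
η = (dQ/dI)·(I/Q) = 0.00396985 × (32894/236.169) = 0.553.

0.553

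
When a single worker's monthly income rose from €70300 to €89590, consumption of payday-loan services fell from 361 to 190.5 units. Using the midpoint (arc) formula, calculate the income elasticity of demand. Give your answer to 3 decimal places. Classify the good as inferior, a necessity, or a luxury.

-2.563 (inferior good)

ΔQ = 190.5 − 361 = -170.5; midpoint Q̄ = (361 + 190.5)/2 = 275.75.
ΔI = 89590 − 70300 = 19290; midpoint Ī = (70300 + 89590)/2 = 79945.
η = (ΔQ/Q̄) ÷ (ΔI/Ī) = (-170.5/275.75) ÷ (19290/79945) = -2.563.
η < 0 ⇒ inferior good.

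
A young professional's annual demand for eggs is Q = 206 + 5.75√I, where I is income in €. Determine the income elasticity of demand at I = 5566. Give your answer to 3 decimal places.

At I = 5566: Q = 634.982.
dQ/dI = 5.75/(2√I) = 0.038536 at this income.
η = (dQ/dI)·(I/Q) = 0.038536 × (5566/634.982) = 0.338.

0.338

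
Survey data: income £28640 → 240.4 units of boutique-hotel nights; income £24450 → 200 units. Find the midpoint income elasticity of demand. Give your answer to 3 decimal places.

ΔQ = 200 − 240.4 = -40.4; midpoint Q̄ = (240.4 + 200)/2 = 220.2.
ΔI = 24450 − 28640 = -4190; midpoint Ī = (28640 + 24450)/2 = 26545.
η = (ΔQ/Q̄) ÷ (ΔI/Ī) = (-40.4/220.2) ÷ (-4190/26545) = 1.162.

1.162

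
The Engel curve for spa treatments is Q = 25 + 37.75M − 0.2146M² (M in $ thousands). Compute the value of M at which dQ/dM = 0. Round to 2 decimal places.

87.95

dQ/dM = 37.75 − 0.4292M.
The good is inferior where dQ/dM < 0. Setting dQ/dM = 0 gives M = 37.75 / 0.4292 = 87.95.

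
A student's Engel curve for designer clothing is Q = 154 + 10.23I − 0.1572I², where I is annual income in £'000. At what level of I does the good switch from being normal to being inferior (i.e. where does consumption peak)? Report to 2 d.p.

32.54

dQ/dI = 10.23 − 0.3144I.
The good is inferior where dQ/dI < 0. Setting dQ/dI = 0 gives I = 10.23 / 0.3144 = 32.54.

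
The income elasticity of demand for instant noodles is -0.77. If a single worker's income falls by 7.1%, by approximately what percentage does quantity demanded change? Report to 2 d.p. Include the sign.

%ΔQ ≈ η × %ΔI = -0.77 × (-7.1%) = 5.47%.

5.47%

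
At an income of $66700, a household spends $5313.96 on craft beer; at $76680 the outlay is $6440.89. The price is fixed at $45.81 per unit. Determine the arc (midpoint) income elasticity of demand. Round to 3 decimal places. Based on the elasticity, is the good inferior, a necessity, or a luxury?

With a constant price, Q₁ = 5313.96/45.81 = 116.000 and Q₂ = 6440.89/45.81 = 140.600 (equivalently, work directly with expenditure since P cancels).
Midpoint %ΔQ = (6440.89 − 5313.96)/5877.43 = 0.19174; midpoint %ΔI = (76680 − 66700)/71690 = 0.13921.
η = 0.19174 / 0.13921 = 1.377.
η > 1 ⇒ luxury.

1.377 (luxury)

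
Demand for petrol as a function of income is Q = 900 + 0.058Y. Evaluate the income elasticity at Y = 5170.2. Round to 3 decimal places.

0.250

At Y = 5170.2: Q = 1199.872.
dQ/dY = 0.058.
η = (dQ/dY)·(Y/Q) = 0.058 × (5170.2/1199.872) = 0.250.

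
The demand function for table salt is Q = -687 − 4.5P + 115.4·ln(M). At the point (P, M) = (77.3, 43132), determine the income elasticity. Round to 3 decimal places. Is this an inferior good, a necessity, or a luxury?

0.587 (necessity)

At P = 77.3, M = 43132: Q = 196.701.
Holding P constant, ∂Q/∂M = 115.4/M = 0.00267551.
η_M = (∂Q/∂M)·(M/Q) = 0.00267551 × (43132/196.701) = 0.587.
Since 0 < η < 1, this is a necessity.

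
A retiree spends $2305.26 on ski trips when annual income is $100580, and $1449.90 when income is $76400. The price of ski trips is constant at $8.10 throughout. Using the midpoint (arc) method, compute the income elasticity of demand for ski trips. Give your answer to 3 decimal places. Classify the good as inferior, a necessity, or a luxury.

With a constant price, Q₁ = 2305.26/8.10 = 284.600 and Q₂ = 1449.90/8.10 = 179.000 (equivalently, work directly with expenditure since P cancels).
Midpoint %ΔQ = (1449.90 − 2305.26)/1877.58 = -0.45557; midpoint %ΔI = (76400 − 100580)/88490 = -0.27325.
η = -0.45557 / -0.27325 = 1.667.
η > 1 ⇒ luxury.

1.667 (luxury)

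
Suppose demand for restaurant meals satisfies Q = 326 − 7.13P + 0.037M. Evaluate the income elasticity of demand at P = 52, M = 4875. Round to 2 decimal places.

1.33

At P = 52, M = 4875: Q = 135.615.
Holding P constant, ∂Q/∂M = 0.037.
η_M = (∂Q/∂M)·(M/Q) = 0.037 × (4875/135.615) = 1.33.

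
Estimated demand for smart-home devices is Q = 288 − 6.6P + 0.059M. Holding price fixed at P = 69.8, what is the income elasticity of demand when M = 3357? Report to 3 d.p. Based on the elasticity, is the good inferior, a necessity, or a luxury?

7.803 (luxury)

At P = 69.8, M = 3357: Q = 25.383.
Holding P constant, ∂Q/∂M = 0.059.
η_M = (∂Q/∂M)·(M/Q) = 0.059 × (3357/25.383) = 7.803.
Since η > 1, this is a luxury.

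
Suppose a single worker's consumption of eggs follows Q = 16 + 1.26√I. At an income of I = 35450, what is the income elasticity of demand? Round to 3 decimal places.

0.468

At I = 35450: Q = 253.235.
dQ/dI = 1.26/(2√I) = 0.00334605 at this income.
η = (dQ/dI)·(I/Q) = 0.00334605 × (35450/253.235) = 0.468.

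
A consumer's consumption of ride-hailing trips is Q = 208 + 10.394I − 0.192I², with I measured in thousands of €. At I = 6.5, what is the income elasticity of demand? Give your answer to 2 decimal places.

0.19

At I = 6.5: Q = 267.4490.
dQ/dI = 10.394 − 0.384I = 7.89800.
η = (dQ/dI)·(I/Q) = 7.89800 × (6.5/267.4490) = 0.19.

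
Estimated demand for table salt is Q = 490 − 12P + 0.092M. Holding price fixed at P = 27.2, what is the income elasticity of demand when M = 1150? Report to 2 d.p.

At P = 27.2, M = 1150: Q = 269.400.
Holding P constant, ∂Q/∂M = 0.092.
η_M = (∂Q/∂M)·(M/Q) = 0.092 × (1150/269.400) = 0.39.

0.39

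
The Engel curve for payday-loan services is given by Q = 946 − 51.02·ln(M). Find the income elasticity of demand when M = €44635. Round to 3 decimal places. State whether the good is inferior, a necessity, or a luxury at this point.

-0.128 (inferior good)

At M = 44635: Q = 399.766.
dQ/dM = -51.02/M = -0.00114305 at this income.
η = (dQ/dM)·(M/Q) = -0.00114305 × (44635/399.766) = -0.128.
Since η < 0, the good is an inferior good.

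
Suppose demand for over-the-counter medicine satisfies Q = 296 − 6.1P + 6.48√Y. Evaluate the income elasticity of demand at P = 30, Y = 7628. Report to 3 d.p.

At P = 30, Y = 7628: Q = 678.953.
Holding P constant, ∂Q/∂Y = 6.48/(2√Y) = 0.0370971.
η_Y = (∂Q/∂Y)·(Y/Q) = 0.0370971 × (7628/678.953) = 0.417.

0.417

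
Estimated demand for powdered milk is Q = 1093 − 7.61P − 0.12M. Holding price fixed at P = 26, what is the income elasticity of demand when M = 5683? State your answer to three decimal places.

At P = 26, M = 5683: Q = 213.180.
Holding P constant, ∂Q/∂M = −0.12.
η_M = (∂Q/∂M)·(M/Q) = -0.12 × (5683/213.180) = -3.199.

-3.199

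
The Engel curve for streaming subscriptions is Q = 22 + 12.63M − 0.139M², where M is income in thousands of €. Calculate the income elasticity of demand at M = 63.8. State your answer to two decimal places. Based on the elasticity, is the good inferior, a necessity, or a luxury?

-1.24 (inferior good)

At M = 63.8: Q = 262.0028.
dQ/dM = 12.63 − 0.278M = -5.10640.
η = (dQ/dM)·(M/Q) = -5.10640 × (63.8/262.0028) = -1.24.
η < 0 ⇒ inferior good.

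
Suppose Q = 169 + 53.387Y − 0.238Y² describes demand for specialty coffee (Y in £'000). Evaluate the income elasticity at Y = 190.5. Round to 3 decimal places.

-4.174

At Y = 190.5: Q = 1702.1440.
dQ/dY = 53.387 − 0.476Y = -37.29100.
η = (dQ/dY)·(Y/Q) = -37.29100 × (190.5/1702.1440) = -4.174.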